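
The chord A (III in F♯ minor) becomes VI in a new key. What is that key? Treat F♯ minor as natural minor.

C♯ minor

The numeral VI denotes a major triad on scale degree 6. With A on degree 6, the tonic of the new key is C♯.
Degree 6 carries a major triad in minor keys, so the destination is C♯ minor.
Check: the diatonic triads of C♯ minor (natural minor) are C♯m (i), D♯dim (ii°), E (III), F♯m (iv), G♯m (v), A (VI), B (VII) — A is indeed VI.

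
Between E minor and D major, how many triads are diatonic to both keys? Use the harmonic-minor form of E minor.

1

Diatonic triads of E minor (harmonic minor): Em (i), F#dim (ii°), Gaug (III+), Am (iv), B (V), C (VI), D#dim (vii°).
Diatonic triads of D major: D (I), Em (ii), F#m (iii), G (IV), A (V), Bm (vi), C#dim (vii°).
Matching root and quality in both lists: Em.
That gives 1 common triad.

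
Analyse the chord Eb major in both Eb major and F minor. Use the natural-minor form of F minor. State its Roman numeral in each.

I in Eb major; VII in F minor

The scale of Eb major is Eb F G Ab Bb C D; Eb is degree 1, and the triad built there (Eb-G-Bb) is major, so it is I.
The scale of F minor (natural minor) is F G Ab Bb C Db Eb; Eb is degree 7, and the triad built there (Eb-G-Bb) is major, so it is VII.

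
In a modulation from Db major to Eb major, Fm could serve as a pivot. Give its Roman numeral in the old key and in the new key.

The scale of Db major is Db Eb F Gb Ab Bb C; F is degree 3, and the triad built there (F-Ab-C) is minor, so it is iii.
The scale of Eb major is Eb F G Ab Bb C D; F is degree 2, and the triad built there (F-Ab-C) is minor, so it is ii.

iii in Db major; ii in Eb major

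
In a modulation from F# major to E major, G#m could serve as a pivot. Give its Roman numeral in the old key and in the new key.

ii in F# major; iii in E major

The scale of F# major is F# G# A# B C# D# E#; G# is degree 2, and the triad built there (G#-B-D#) is minor, so it is ii.
The scale of E major is E F# G# A B C# D#; G# is degree 3, and the triad built there (G#-B-D#) is minor, so it is iii.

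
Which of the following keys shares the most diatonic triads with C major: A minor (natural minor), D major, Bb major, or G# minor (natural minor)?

Triads of C major: C (I), Dm (ii), Em (iii), F (IV), G (V), Am (vi), Bdim (vii°).
A minor (natural minor) shares 7: C, Dm, Em, F, G, Am, Bdim.
D major shares 2: Em, G.
Bb major shares 2: Dm, F.
G# minor (natural minor) shares 0: none.
The most common triads (7) are shared with A minor.

A minor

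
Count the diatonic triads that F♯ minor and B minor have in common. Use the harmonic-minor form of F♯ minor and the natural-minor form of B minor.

Diatonic triads of F♯ minor (harmonic minor): F♯m (i), G♯dim (ii°), Aaug (III+), Bm (iv), C♯ (V), D (VI), E♯dim (vii°).
Diatonic triads of B minor (natural minor): Bm (i), C♯dim (ii°), D (III), Em (iv), F♯m (v), G (VI), A (VII).
Matching root and quality in both lists: F♯m, Bm, D.
That gives 3 common triads.

3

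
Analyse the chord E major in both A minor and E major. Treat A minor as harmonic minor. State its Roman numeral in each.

V in A minor; I in E major

The scale of A minor (harmonic minor) is A B C D E F G#; E is degree 5, and the triad built there (E-G#-B) is major, so it is V.
The scale of E major is E F# G# A B C# D#; E is degree 1, and the triad built there (E-G#-B) is major, so it is I.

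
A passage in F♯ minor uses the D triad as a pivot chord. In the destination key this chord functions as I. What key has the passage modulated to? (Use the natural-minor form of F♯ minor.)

D major

The numeral I denotes a major triad on scale degree 1. With D on degree 1, the tonic of the new key is D.
Degree 1 carries a major triad in major keys, so the destination is D major.
Check: the diatonic triads of D major are D (I), Em (ii), F♯m (iii), G (IV), A (V), Bm (vi), C♯dim (vii°) — D is indeed I.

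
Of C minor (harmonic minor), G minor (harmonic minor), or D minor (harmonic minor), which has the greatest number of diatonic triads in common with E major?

Triads of E major: E (I), F♯m (ii), G♯m (iii), A (IV), B (V), C♯m (vi), D♯dim (vii°).
C minor (harmonic minor) shares 0: none.
G minor (harmonic minor) shares 0: none.
D minor (harmonic minor) shares 1: A.
The most common triads (1) are shared with D minor.

D minor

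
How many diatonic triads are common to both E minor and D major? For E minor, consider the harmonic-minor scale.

Diatonic triads of E minor (harmonic minor): Em (i), F#dim (ii°), Gaug (III+), Am (iv), B (V), C (VI), D#dim (vii°).
Diatonic triads of D major: D (I), Em (ii), F#m (iii), G (IV), A (V), Bm (vi), C#dim (vii°).
Matching root and quality in both lists: Em.
That gives 1 common triad.

1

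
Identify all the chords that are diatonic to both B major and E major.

B, C#m, E, G#m

Triads in B major: B (I), C#m (ii), D#m (iii), E (IV), F# (V), G#m (vi), A#dim (vii°).
Triads in E major: E (I), F#m (ii), G#m (iii), A (IV), B (V), C#m (vi), D#dim (vii°).
Shared triads with their functions: B (I in B major, V in E major); C#m (ii in B major, vi in E major); E (IV in B major, I in E major); G#m (vi in B major, iii in E major).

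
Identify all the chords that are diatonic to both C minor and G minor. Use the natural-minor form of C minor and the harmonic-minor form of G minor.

Cm, Eb, Gm

Triads in C minor (natural minor): Cm (i), Ddim (ii°), Eb (III), Fm (iv), Gm (v), Ab (VI), Bb (VII).
Triads in G minor (harmonic minor): Gm (i), Adim (ii°), Bbaug (III+), Cm (iv), D (V), Eb (VI), F#dim (vii°).
Shared triads with their functions: Cm (i in C minor, iv in G minor); Eb (III in C minor, VI in G minor); Gm (v in C minor, i in G minor).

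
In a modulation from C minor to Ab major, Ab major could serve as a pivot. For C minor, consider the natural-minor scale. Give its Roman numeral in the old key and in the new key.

VI in C minor; I in Ab major

The scale of C minor (natural minor) is C D Eb F G Ab Bb; Ab is degree 6, and the triad built there (Ab-C-Eb) is major, so it is VI.
The scale of Ab major is Ab Bb C Db Eb F G; Ab is degree 1, and the triad built there (Ab-C-Eb) is major, so it is I.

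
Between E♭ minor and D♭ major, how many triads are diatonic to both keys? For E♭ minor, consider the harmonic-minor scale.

1

Diatonic triads of E♭ minor (harmonic minor): E♭m (i), Fdim (ii°), G♭aug (III+), A♭m (iv), B♭ (V), C♭ (VI), Ddim (vii°).
Diatonic triads of D♭ major: D♭ (I), E♭m (ii), Fm (iii), G♭ (IV), A♭ (V), B♭m (vi), Cdim (vii°).
Matching root and quality in both lists: E♭m.
That gives 1 common triad.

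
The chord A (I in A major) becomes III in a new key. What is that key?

F♯ minor

The numeral III denotes a major triad on scale degree 3. With A on degree 3, the tonic of the new key is F♯.
Degree 3 carries a major triad in natural-minor keys, so the destination is F♯ minor.
Check: the diatonic triads of F♯ minor (natural minor) are F♯m (i), G♯dim (ii°), A (III), Bm (iv), C♯m (v), D (VI), E (VII) — A is indeed III.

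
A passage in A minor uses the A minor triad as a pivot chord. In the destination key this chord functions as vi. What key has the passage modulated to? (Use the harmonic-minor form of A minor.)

The numeral vi denotes a minor triad on scale degree 6. With A on degree 6, the tonic of the new key is C.
Degree 6 carries a minor triad in major keys, so the destination is C major.
Check: the diatonic triads of C major are C (I), Dm (ii), Em (iii), F (IV), G (V), Am (vi), Bdim (vii°) — A minor is indeed vi.

C major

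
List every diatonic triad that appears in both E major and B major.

E, G#m, B, C#m

Triads in E major: E (I), F#m (ii), G#m (iii), A (IV), B (V), C#m (vi), D#dim (vii°).
Triads in B major: B (I), C#m (ii), D#m (iii), E (IV), F# (V), G#m (vi), A#dim (vii°).
Shared triads with their functions: E (I in E major, IV in B major); G#m (iii in E major, vi in B major); B (V in E major, I in B major); C#m (vi in E major, ii in B major).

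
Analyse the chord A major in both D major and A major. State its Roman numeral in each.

The scale of D major is D E F# G A B C#; A is degree 5, and the triad built there (A-C#-E) is major, so it is V.
The scale of A major is A B C# D E F# G#; A is degree 1, and the triad built there (A-C#-E) is major, so it is I.

V in D major; I in A major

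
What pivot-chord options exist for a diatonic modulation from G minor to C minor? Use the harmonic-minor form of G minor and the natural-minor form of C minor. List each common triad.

Triads in G minor (harmonic minor): G minor (i), A diminished (ii°), Bb augmented (III+), C minor (iv), D major (V), Eb major (VI), F# diminished (vii°).
Triads in C minor (natural minor): C minor (i), D diminished (ii°), Eb major (III), F minor (iv), G minor (v), Ab major (VI), Bb major (VII).
Shared triads with their functions: G minor (i in G minor, v in C minor); C minor (iv in G minor, i in C minor); Eb major (VI in G minor, III in C minor).

Gm, Cm, Eb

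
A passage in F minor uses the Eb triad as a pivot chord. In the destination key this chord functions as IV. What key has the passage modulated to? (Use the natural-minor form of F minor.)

Bb major

The numeral IV denotes a major triad on scale degree 4. With Eb on degree 4, the tonic of the new key is Bb.
Degree 4 carries a major triad in major keys, so the destination is Bb major.
Check: the diatonic triads of Bb major are Bb (I), Cm (ii), Dm (iii), Eb (IV), F (V), Gm (vi), Adim (vii°) — Eb is indeed IV.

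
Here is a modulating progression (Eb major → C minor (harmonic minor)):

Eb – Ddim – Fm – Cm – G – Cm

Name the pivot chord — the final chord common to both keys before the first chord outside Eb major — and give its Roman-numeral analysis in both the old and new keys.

Cm — vi in Eb major, i in C minor

Chords diatonic to Eb major: Eb, Fm, Gm, Ab, Bb, Cm, Ddim.
Reading the progression, the first chord not in that set is G, so the modulation leaves Eb major there.
The chord immediately before G is Cm, which is diatonic to both keys: vi in Eb major and i in C minor.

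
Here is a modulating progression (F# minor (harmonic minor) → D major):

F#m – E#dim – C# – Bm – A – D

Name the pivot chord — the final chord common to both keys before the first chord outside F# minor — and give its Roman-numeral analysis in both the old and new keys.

Bm — iv in F# minor, vi in D major

Chords diatonic to F# minor: F#m, G#dim, Aaug, Bm, C#, D, E#dim.
Reading the progression, the first chord not in that set is A, so the modulation leaves F# minor there.
The chord immediately before A is Bm, which is diatonic to both keys: iv in F# minor and vi in D major.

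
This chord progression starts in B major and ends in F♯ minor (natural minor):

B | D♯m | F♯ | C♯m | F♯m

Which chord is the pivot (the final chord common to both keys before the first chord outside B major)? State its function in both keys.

C♯m — ii in B major, v in F♯ minor

Chords diatonic to B major: B, C♯m, D♯m, E, F♯, G♯m, A♯dim.
Reading the progression, the first chord not in that set is F♯m, so the modulation leaves B major there.
The chord immediately before F♯m is C♯m, which is diatonic to both keys: ii in B major and v in F♯ minor.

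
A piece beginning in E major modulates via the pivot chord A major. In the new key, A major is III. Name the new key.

The numeral III denotes a major triad on scale degree 3. With A on degree 3, the tonic of the new key is F#.
Degree 3 carries a major triad in natural-minor keys, so the destination is F# minor.
Check: the diatonic triads of F# minor (natural minor) are F#m (i), G#dim (ii°), A (III), Bm (iv), C#m (v), D (VI), E (VII) — A major is indeed III.

F# minor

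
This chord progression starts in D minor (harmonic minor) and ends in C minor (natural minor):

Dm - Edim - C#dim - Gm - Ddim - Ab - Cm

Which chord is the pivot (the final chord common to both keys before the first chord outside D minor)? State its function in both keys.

Chords diatonic to D minor: Dm, Edim, Faug, Gm, A, Bb, C#dim.
Reading the progression, the first chord not in that set is Ddim, so the modulation leaves D minor there.
The chord immediately before Ddim is Gm, which is diatonic to both keys: iv in D minor and v in C minor.

Gm — iv in D minor, v in C minor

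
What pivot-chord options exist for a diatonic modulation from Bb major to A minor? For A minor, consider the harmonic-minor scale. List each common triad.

Triads in Bb major: Bb (I), Cm (ii), Dm (iii), Eb (IV), F (V), Gm (vi), Adim (vii°).
Triads in A minor (harmonic minor): Am (i), Bdim (ii°), Caug (III+), Dm (iv), E (V), F (VI), G#dim (vii°).
Shared triads with their functions: Dm (iii in Bb major, iv in A minor); F (V in Bb major, VI in A minor).

Dm, F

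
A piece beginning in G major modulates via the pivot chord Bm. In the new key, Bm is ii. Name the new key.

A major

The numeral ii denotes a minor triad on scale degree 2. With B on degree 2, the tonic of the new key is A.
Degree 2 carries a minor triad in major keys, so the destination is A major.
Check: the diatonic triads of A major are A (I), Bm (ii), C#m (iii), D (IV), E (V), F#m (vi), G#dim (vii°) — Bm is indeed ii.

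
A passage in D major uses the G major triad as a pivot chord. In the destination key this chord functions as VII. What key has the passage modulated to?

A minor

The numeral VII denotes a major triad on scale degree 7. With G on degree 7, the tonic of the new key is A.
Degree 7 carries a major triad in natural-minor keys, so the destination is A minor.
Check: the diatonic triads of A minor (natural minor) are Am (i), Bdim (ii°), C (III), Dm (iv), Em (v), F (VI), G (VII) — G major is indeed VII.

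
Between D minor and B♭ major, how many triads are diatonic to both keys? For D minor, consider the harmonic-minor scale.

3

Diatonic triads of D minor (harmonic minor): D minor (i), E diminished (ii°), F augmented (III+), G minor (iv), A major (V), B♭ major (VI), C♯ diminished (vii°).
Diatonic triads of B♭ major: B♭ major (I), C minor (ii), D minor (iii), E♭ major (IV), F major (V), G minor (vi), A diminished (vii°).
Matching root and quality in both lists: D minor, G minor, B♭ major.
That gives 3 common triads.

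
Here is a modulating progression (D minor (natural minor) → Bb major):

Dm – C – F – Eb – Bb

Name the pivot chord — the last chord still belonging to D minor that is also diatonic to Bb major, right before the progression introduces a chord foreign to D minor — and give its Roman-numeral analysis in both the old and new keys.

F — III in D minor, V in Bb major

Chords diatonic to D minor: Dm, Edim, F, Gm, Am, Bb, C.
Reading the progression, the first chord not in that set is Eb, so the modulation leaves D minor there.
The chord immediately before Eb is F, which is diatonic to both keys: III in D minor and V in Bb major.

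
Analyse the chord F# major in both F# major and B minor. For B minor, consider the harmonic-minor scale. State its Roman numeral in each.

I in F# major; V in B minor

The scale of F# major is F# G# A# B C# D# E#; F# is degree 1, and the triad built there (F#-A#-C#) is major, so it is I.
The scale of B minor (harmonic minor) is B C# D E F# G A#; F# is degree 5, and the triad built there (F#-A#-C#) is major, so it is V.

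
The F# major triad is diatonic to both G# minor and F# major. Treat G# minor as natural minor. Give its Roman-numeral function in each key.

The scale of G# minor (natural minor) is G# A# B C# D# E F#; F# is degree 7, and the triad built there (F#-A#-C#) is major, so it is VII.
The scale of F# major is F# G# A# B C# D# E#; F# is degree 1, and the triad built there (F#-A#-C#) is major, so it is I.

VII in G# minor; I in F# major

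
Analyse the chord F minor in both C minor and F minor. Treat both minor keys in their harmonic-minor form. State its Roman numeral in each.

iv in C minor; i in F minor

The scale of C minor (harmonic minor) is C D Eb F G Ab B; F is degree 4, and the triad built there (F-Ab-C) is minor, so it is iv.
The scale of F minor (harmonic minor) is F G Ab Bb C Db E; F is degree 1, and the triad built there (F-Ab-C) is minor, so it is i.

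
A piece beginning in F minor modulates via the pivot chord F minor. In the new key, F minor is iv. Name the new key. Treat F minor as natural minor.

The numeral iv denotes a minor triad on scale degree 4. With F on degree 4, the tonic of the new key is C.
Degree 4 carries a minor triad in minor keys, so the destination is C minor.
Check: the diatonic triads of C minor (natural minor) are Cm (i), Ddim (ii°), Eb (III), Fm (iv), Gm (v), Ab (VI), Bb (VII) — F minor is indeed iv.

C minor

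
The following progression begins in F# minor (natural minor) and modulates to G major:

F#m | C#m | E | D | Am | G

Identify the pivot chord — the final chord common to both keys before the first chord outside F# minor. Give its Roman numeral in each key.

Chords diatonic to F# minor: F#m, G#dim, A, Bm, C#m, D, E.
Reading the progression, the first chord not in that set is Am, so the modulation leaves F# minor there.
The chord immediately before Am is D, which is diatonic to both keys: VI in F# minor and V in G major.

D — VI in F# minor, V in G major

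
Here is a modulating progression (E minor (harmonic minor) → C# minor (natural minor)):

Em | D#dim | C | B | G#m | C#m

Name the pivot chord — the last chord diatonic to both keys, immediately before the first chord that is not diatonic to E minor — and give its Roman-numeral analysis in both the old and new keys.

Chords diatonic to E minor: Em, F#dim, Gaug, Am, B, C, D#dim.
Reading the progression, the first chord not in that set is G#m, so the modulation leaves E minor there.
The chord immediately before G#m is B, which is diatonic to both keys: V in E minor and VII in C# minor.

B — V in E minor, VII in C# minor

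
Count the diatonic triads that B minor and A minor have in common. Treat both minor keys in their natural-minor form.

2

Diatonic triads of B minor (natural minor): Bm (i), C♯dim (ii°), D (III), Em (iv), F♯m (v), G (VI), A (VII).
Diatonic triads of A minor (natural minor): Am (i), Bdim (ii°), C (III), Dm (iv), Em (v), F (VI), G (VII).
Matching root and quality in both lists: Em, G.
That gives 2 common triads.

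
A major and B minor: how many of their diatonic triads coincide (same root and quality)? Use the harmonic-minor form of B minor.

Diatonic triads of A major: A major (I), B minor (ii), C# minor (iii), D major (IV), E major (V), F# minor (vi), G# diminished (vii°).
Diatonic triads of B minor (harmonic minor): B minor (i), C# diminished (ii°), D augmented (III+), E minor (iv), F# major (V), G major (VI), A# diminished (vii°).
Matching root and quality in both lists: B minor.
That gives 1 common triad.

1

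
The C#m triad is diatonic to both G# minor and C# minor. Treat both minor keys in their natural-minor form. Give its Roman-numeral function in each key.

iv in G# minor; i in C# minor

The scale of G# minor (natural minor) is G# A# B C# D# E F#; C# is degree 4, and the triad built there (C#-E-G#) is minor, so it is iv.
The scale of C# minor (natural minor) is C# D# E F# G# A B; C# is degree 1, and the triad built there (C#-E-G#) is minor, so it is i.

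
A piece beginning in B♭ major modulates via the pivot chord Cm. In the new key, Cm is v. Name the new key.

The numeral v denotes a minor triad on scale degree 5. With C on degree 5, the tonic of the new key is F.
Degree 5 carries a minor triad in natural-minor keys, so the destination is F minor.
Check: the diatonic triads of F minor (natural minor) are Fm (i), Gdim (ii°), A♭ (III), B♭m (iv), Cm (v), D♭ (VI), E♭ (VII) — Cm is indeed v.

F minor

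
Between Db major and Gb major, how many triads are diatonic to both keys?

Diatonic triads of Db major: Db major (I), Eb minor (ii), F minor (iii), Gb major (IV), Ab major (V), Bb minor (vi), C diminished (vii°).
Diatonic triads of Gb major: Gb major (I), Ab minor (ii), Bb minor (iii), Cb major (IV), Db major (V), Eb minor (vi), F diminished (vii°).
Matching root and quality in both lists: Db major, Eb minor, Gb major, Bb minor.
That gives 4 common triads.

4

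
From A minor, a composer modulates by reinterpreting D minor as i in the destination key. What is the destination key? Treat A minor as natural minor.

The numeral i denotes a minor triad on scale degree 1. With D on degree 1, the tonic of the new key is D.
Degree 1 carries a minor triad in minor keys, so the destination is D minor.
Check: the diatonic triads of D minor (natural minor) are Dm (i), Edim (ii°), F (III), Gm (iv), Am (v), Bb (VI), C (VII) — D minor is indeed i.

D minor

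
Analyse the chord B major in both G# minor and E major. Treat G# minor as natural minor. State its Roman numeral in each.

III in G# minor; V in E major

The scale of G# minor (natural minor) is G# A# B C# D# E F#; B is degree 3, and the triad built there (B-D#-F#) is major, so it is III.
The scale of E major is E F# G# A B C# D#; B is degree 5, and the triad built there (B-D#-F#) is major, so it is V.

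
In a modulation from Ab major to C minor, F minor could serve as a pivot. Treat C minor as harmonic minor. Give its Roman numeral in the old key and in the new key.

The scale of Ab major is Ab Bb C Db Eb F G; F is degree 6, and the triad built there (F-Ab-C) is minor, so it is vi.
The scale of C minor (harmonic minor) is C D Eb F G Ab B; F is degree 4, and the triad built there (F-Ab-C) is minor, so it is iv.

vi in Ab major; iv in C minor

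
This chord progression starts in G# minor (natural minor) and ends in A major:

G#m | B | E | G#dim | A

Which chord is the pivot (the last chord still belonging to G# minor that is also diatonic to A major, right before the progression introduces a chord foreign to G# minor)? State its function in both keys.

Chords diatonic to G# minor: G#m, A#dim, B, C#m, D#m, E, F#.
Reading the progression, the first chord not in that set is G#dim, so the modulation leaves G# minor there.
The chord immediately before G#dim is E, which is diatonic to both keys: VI in G# minor and V in A major.

E — VI in G# minor, V in A major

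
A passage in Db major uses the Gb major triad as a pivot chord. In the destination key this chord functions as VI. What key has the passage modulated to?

Bb minor

The numeral VI denotes a major triad on scale degree 6. With Gb on degree 6, the tonic of the new key is Bb.
Degree 6 carries a major triad in minor keys, so the destination is Bb minor.
Check: the diatonic triads of Bb minor (natural minor) are Bbm (i), Cdim (ii°), Db (III), Ebm (iv), Fm (v), Gb (VI), Ab (VII) — Gb major is indeed VI.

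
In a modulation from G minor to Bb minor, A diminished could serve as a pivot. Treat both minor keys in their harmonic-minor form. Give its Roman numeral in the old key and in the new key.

The scale of G minor (harmonic minor) is G A Bb C D Eb F#; A is degree 2, and the triad built there (A-C-Eb) is diminished, so it is ii°.
The scale of Bb minor (harmonic minor) is Bb C Db Eb F Gb A; A is degree 7, and the triad built there (A-C-Eb) is diminished, so it is vii°.

ii° in G minor; vii° in Bb minor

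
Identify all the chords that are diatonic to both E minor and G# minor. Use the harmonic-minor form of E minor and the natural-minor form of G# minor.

B

Triads in E minor (harmonic minor): Em (i), F#dim (ii°), Gaug (III+), Am (iv), B (V), C (VI), D#dim (vii°).
Triads in G# minor (natural minor): G#m (i), A#dim (ii°), B (III), C#m (iv), D#m (v), E (VI), F# (VII).
Shared triads with their functions: B (V in E minor, III in G# minor).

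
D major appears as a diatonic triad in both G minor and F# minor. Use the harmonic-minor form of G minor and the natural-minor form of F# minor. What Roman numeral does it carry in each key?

The scale of G minor (harmonic minor) is G A Bb C D Eb F#; D is degree 5, and the triad built there (D-F#-A) is major, so it is V.
The scale of F# minor (natural minor) is F# G# A B C# D E; D is degree 6, and the triad built there (D-F#-A) is major, so it is VI.

V in G minor; VI in F# minor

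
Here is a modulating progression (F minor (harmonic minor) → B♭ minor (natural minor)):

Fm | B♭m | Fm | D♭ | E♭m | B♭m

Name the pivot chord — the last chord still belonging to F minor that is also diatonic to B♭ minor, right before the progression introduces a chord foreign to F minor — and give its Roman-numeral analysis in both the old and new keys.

Chords diatonic to F minor: Fm, Gdim, A♭aug, B♭m, C, D♭, Edim.
Reading the progression, the first chord not in that set is E♭m, so the modulation leaves F minor there.
The chord immediately before E♭m is D♭, which is diatonic to both keys: VI in F minor and III in B♭ minor.

D♭ — VI in F minor, III in B♭ minor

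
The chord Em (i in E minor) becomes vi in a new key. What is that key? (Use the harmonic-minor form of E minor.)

G major

The numeral vi denotes a minor triad on scale degree 6. With E on degree 6, the tonic of the new key is G.
Degree 6 carries a minor triad in major keys, so the destination is G major.
Check: the diatonic triads of G major are G (I), Am (ii), Bm (iii), C (IV), D (V), Em (vi), F#dim (vii°) — Em is indeed vi.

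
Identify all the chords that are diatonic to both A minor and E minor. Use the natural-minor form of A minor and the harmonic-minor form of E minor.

Triads in A minor (natural minor): Am (i), Bdim (ii°), C (III), Dm (iv), Em (v), F (VI), G (VII).
Triads in E minor (harmonic minor): Em (i), F#dim (ii°), Gaug (III+), Am (iv), B (V), C (VI), D#dim (vii°).
Shared triads with their functions: Am (i in A minor, iv in E minor); C (III in A minor, VI in E minor); Em (v in A minor, i in E minor).

Am, C, Em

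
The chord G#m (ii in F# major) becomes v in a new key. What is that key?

The numeral v denotes a minor triad on scale degree 5. With G# on degree 5, the tonic of the new key is C#.
Degree 5 carries a minor triad in natural-minor keys, so the destination is C# minor.
Check: the diatonic triads of C# minor (natural minor) are C#m (i), D#dim (ii°), E (III), F#m (iv), G#m (v), A (VI), B (VII) — G#m is indeed v.

C# minor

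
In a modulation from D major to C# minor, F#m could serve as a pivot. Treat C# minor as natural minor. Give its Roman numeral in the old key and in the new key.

iii in D major; iv in C# minor

The scale of D major is D E F# G A B C#; F# is degree 3, and the triad built there (F#-A-C#) is minor, so it is iii.
The scale of C# minor (natural minor) is C# D# E F# G# A B; F# is degree 4, and the triad built there (F#-A-C#) is minor, so it is iv.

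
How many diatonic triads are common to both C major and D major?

2

Diatonic triads of C major: C (I), Dm (ii), Em (iii), F (IV), G (V), Am (vi), Bdim (vii°).
Diatonic triads of D major: D (I), Em (ii), F#m (iii), G (IV), A (V), Bm (vi), C#dim (vii°).
Matching root and quality in both lists: Em, G.
That gives 2 common triads.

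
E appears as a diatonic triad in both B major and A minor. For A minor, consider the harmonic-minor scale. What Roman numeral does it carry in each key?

The scale of B major is B C# D# E F# G# A#; E is degree 4, and the triad built there (E-G#-B) is major, so it is IV.
The scale of A minor (harmonic minor) is A B C D E F G#; E is degree 5, and the triad built there (E-G#-B) is major, so it is V.

IV in B major; V in A minor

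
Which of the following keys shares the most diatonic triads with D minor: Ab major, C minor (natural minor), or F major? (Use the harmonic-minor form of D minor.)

Triads of D minor (harmonic minor): D minor (i), E diminished (ii°), F augmented (III+), G minor (iv), A major (V), Bb major (VI), C# diminished (vii°).
Ab major shares 0: none.
C minor (natural minor) shares 2: Gm, Bb.
F major shares 4: Dm, Edim, Gm, Bb.
The most common triads (4) are shared with F major.

F major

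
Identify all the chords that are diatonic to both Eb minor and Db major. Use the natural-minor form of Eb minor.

Ebm, Gb, Bbm, Db

Triads in Eb minor (natural minor): Ebm (i), Fdim (ii°), Gb (III), Abm (iv), Bbm (v), Cb (VI), Db (VII).
Triads in Db major: Db (I), Ebm (ii), Fm (iii), Gb (IV), Ab (V), Bbm (vi), Cdim (vii°).
Shared triads with their functions: Ebm (i in Eb minor, ii in Db major); Gb (III in Eb minor, IV in Db major); Bbm (v in Eb minor, vi in Db major); Db (VII in Eb minor, I in Db major).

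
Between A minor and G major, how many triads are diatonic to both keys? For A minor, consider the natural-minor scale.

4

Diatonic triads of A minor (natural minor): A minor (i), B diminished (ii°), C major (III), D minor (iv), E minor (v), F major (VI), G major (VII).
Diatonic triads of G major: G major (I), A minor (ii), B minor (iii), C major (IV), D major (V), E minor (vi), F# diminished (vii°).
Matching root and quality in both lists: A minor, C major, E minor, G major.
That gives 4 common triads.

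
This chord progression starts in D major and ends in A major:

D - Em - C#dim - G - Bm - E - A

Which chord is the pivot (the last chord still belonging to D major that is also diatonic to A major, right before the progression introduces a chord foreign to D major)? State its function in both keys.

Bm — vi in D major, ii in A major

Chords diatonic to D major: D, Em, F#m, G, A, Bm, C#dim.
Reading the progression, the first chord not in that set is E, so the modulation leaves D major there.
The chord immediately before E is Bm, which is diatonic to both keys: vi in D major and ii in A major.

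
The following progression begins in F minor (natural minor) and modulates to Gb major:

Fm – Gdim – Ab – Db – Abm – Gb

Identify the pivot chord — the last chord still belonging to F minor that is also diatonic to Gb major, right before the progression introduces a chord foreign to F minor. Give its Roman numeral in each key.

Chords diatonic to F minor: Fm, Gdim, Ab, Bbm, Cm, Db, Eb.
Reading the progression, the first chord not in that set is Abm, so the modulation leaves F minor there.
The chord immediately before Abm is Db, which is diatonic to both keys: VI in F minor and V in Gb major.

Db — VI in F minor, V in Gb major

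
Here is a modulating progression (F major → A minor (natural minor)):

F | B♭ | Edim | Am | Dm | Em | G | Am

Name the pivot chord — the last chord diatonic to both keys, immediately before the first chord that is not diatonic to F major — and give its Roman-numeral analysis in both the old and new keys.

Chords diatonic to F major: F, Gm, Am, B♭, C, Dm, Edim.
Reading the progression, the first chord not in that set is Em, so the modulation leaves F major there.
The chord immediately before Em is Dm, which is diatonic to both keys: vi in F major and iv in A minor.

Dm — vi in F major, iv in A minor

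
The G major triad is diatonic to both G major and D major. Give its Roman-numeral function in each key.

The scale of G major is G A B C D E F#; G is degree 1, and the triad built there (G-B-D) is major, so it is I.
The scale of D major is D E F# G A B C#; G is degree 4, and the triad built there (G-B-D) is major, so it is IV.

I in G major; IV in D major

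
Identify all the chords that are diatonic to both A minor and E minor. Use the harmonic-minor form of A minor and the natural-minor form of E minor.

Triads in A minor (harmonic minor): Am (i), Bdim (ii°), Caug (III+), Dm (iv), E (V), F (VI), G♯dim (vii°).
Triads in E minor (natural minor): Em (i), F♯dim (ii°), G (III), Am (iv), Bm (v), C (VI), D (VII).
Shared triads with their functions: Am (i in A minor, iv in E minor).

Am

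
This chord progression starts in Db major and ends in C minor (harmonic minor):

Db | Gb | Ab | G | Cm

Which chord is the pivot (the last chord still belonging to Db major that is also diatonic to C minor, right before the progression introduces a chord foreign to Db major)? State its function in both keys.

Chords diatonic to Db major: Db, Ebm, Fm, Gb, Ab, Bbm, Cdim.
Reading the progression, the first chord not in that set is G, so the modulation leaves Db major there.
The chord immediately before G is Ab, which is diatonic to both keys: V in Db major and VI in C minor.

Ab — V in Db major, VI in C minor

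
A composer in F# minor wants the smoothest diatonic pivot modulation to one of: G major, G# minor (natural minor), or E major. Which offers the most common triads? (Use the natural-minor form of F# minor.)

Triads of F# minor (natural minor): F# minor (i), G# diminished (ii°), A major (III), B minor (iv), C# minor (v), D major (VI), E major (VII).
G major shares 2: Bm, D.
G# minor (natural minor) shares 2: C#m, E.
E major shares 4: F#m, A, C#m, E.
The most common triads (4) are shared with E major.

E major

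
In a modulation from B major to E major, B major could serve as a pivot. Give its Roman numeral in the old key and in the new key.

I in B major; V in E major

The scale of B major is B C# D# E F# G# A#; B is degree 1, and the triad built there (B-D#-F#) is major, so it is I.
The scale of E major is E F# G# A B C# D#; B is degree 5, and the triad built there (B-D#-F#) is major, so it is V.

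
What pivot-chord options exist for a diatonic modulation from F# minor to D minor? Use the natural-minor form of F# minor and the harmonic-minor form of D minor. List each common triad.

A

Triads in F# minor (natural minor): F#m (i), G#dim (ii°), A (III), Bm (iv), C#m (v), D (VI), E (VII).
Triads in D minor (harmonic minor): Dm (i), Edim (ii°), Faug (III+), Gm (iv), A (V), Bb (VI), C#dim (vii°).
Shared triads with their functions: A (III in F# minor, V in D minor).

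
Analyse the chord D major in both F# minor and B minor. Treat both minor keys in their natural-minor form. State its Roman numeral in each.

VI in F# minor; III in B minor

The scale of F# minor (natural minor) is F# G# A B C# D E; D is degree 6, and the triad built there (D-F#-A) is major, so it is VI.
The scale of B minor (natural minor) is B C# D E F# G A; D is degree 3, and the triad built there (D-F#-A) is major, so it is III.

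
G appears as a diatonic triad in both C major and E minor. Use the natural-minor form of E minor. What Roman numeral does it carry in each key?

The scale of C major is C D E F G A B; G is degree 5, and the triad built there (G-B-D) is major, so it is V.
The scale of E minor (natural minor) is E F# G A B C D; G is degree 3, and the triad built there (G-B-D) is major, so it is III.

V in C major; III in E minor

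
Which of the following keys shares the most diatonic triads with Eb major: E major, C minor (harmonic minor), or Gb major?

C minor

Triads of Eb major: Eb (I), Fm (ii), Gm (iii), Ab (IV), Bb (V), Cm (vi), Ddim (vii°).
E major shares 0: none.
C minor (harmonic minor) shares 4: Fm, Ab, Cm, Ddim.
Gb major shares 0: none.
The most common triads (4) are shared with C minor.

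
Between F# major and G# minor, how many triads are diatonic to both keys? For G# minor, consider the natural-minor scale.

4

Diatonic triads of F# major: F# (I), G#m (ii), A#m (iii), B (IV), C# (V), D#m (vi), E#dim (vii°).
Diatonic triads of G# minor (natural minor): G#m (i), A#dim (ii°), B (III), C#m (iv), D#m (v), E (VI), F# (VII).
Matching root and quality in both lists: F#, G#m, B, D#m.
That gives 4 common triads.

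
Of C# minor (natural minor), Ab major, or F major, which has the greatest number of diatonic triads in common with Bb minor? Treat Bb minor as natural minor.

Triads of Bb minor (natural minor): Bb minor (i), C diminished (ii°), Db major (III), Eb minor (iv), F minor (v), Gb major (VI), Ab major (VII).
C# minor (natural minor) shares 0: none.
Ab major shares 4: Bbm, Db, Fm, Ab.
F major shares 0: none.
The most common triads (4) are shared with Ab major.

Ab major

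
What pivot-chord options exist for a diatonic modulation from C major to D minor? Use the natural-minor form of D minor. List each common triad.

C, Dm, F, Am

Triads in C major: C (I), Dm (ii), Em (iii), F (IV), G (V), Am (vi), Bdim (vii°).
Triads in D minor (natural minor): Dm (i), Edim (ii°), F (III), Gm (iv), Am (v), Bb (VI), C (VII).
Shared triads with their functions: C (I in C major, VII in D minor); Dm (ii in C major, i in D minor); F (IV in C major, III in D minor); Am (vi in C major, v in D minor).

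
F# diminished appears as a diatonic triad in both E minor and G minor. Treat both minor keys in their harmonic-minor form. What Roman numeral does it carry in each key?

ii° in E minor; vii° in G minor

The scale of E minor (harmonic minor) is E F# G A B C D#; F# is degree 2, and the triad built there (F#-A-C) is diminished, so it is ii°.
The scale of G minor (harmonic minor) is G A Bb C D Eb F#; F# is degree 7, and the triad built there (F#-A-C) is diminished, so it is vii°.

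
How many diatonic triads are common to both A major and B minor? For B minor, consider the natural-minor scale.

4

Diatonic triads of A major: A major (I), B minor (ii), C# minor (iii), D major (IV), E major (V), F# minor (vi), G# diminished (vii°).
Diatonic triads of B minor (natural minor): B minor (i), C# diminished (ii°), D major (III), E minor (iv), F# minor (v), G major (VI), A major (VII).
Matching root and quality in both lists: A major, B minor, D major, F# minor.
That gives 4 common triads.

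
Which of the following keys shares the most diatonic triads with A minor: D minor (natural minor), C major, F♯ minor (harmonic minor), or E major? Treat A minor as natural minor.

Triads of A minor (natural minor): Am (i), Bdim (ii°), C (III), Dm (iv), Em (v), F (VI), G (VII).
D minor (natural minor) shares 4: Am, C, Dm, F.
C major shares 7: Am, Bdim, C, Dm, Em, F, G.
F♯ minor (harmonic minor) shares 0: none.
E major shares 0: none.
The most common triads (7) are shared with C major.

C major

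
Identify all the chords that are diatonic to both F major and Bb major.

Triads in F major: F (I), Gm (ii), Am (iii), Bb (IV), C (V), Dm (vi), Edim (vii°).
Triads in Bb major: Bb (I), Cm (ii), Dm (iii), Eb (IV), F (V), Gm (vi), Adim (vii°).
Shared triads with their functions: F (I in F major, V in Bb major); Gm (ii in F major, vi in Bb major); Bb (IV in F major, I in Bb major); Dm (vi in F major, iii in Bb major).

F, Gm, Bb, Dm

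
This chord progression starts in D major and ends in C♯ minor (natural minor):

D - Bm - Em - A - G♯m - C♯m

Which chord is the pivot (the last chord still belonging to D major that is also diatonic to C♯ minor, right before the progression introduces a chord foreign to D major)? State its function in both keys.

Chords diatonic to D major: D, Em, F♯m, G, A, Bm, C♯dim.
Reading the progression, the first chord not in that set is G♯m, so the modulation leaves D major there.
The chord immediately before G♯m is A, which is diatonic to both keys: V in D major and VI in C♯ minor.

A — V in D major, VI in C♯ minor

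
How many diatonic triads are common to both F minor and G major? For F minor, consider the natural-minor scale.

Diatonic triads of F minor (natural minor): Fm (i), Gdim (ii°), Ab (III), Bbm (iv), Cm (v), Db (VI), Eb (VII).
Diatonic triads of G major: G (I), Am (ii), Bm (iii), C (IV), D (V), Em (vi), F#dim (vii°).
No triad has the same root and quality in both keys.

0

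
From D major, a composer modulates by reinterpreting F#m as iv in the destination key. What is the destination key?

The numeral iv denotes a minor triad on scale degree 4. With F# on degree 4, the tonic of the new key is C#.
Degree 4 carries a minor triad in minor keys, so the destination is C# minor.
Check: the diatonic triads of C# minor (natural minor) are C#m (i), D#dim (ii°), E (III), F#m (iv), G#m (v), A (VI), B (VII) — F#m is indeed iv.

C# minor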